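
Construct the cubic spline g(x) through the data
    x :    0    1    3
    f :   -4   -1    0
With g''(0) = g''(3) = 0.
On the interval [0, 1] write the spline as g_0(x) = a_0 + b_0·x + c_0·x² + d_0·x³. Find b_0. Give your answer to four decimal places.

3.4167

With M_i denoting the second derivative at x_i, h_i = 1, 2, and Δ_i = (y_(i+1) − y_i)/h_i = 3, 1/2:
  1·M_0 + 6·M_1 + 2·M_2 = 6(Δ_1 - Δ_0) = -15
Natural end conditions: M_0 = M_2 = 0.
Solving the tridiagonal system: M_0 = 0, M_1 = -5/2, M_2 = 0.
On [0, 1], with g_0(x) = a_0 + b_0·x + c_0·x² + d_0·x³: c_0 = M_0/2 = 0, d_0 = (M_1 - M_0)/(6h_0) = -5/12, b_0 = Δ_0 - h_0(2M_0 + M_1)/6 = 41/12.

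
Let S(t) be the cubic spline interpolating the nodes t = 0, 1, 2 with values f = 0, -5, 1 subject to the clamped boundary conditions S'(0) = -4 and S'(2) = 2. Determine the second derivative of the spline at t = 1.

27

Put m_i = S'' at the i-th knot. Here h = (1, 1) and Δ = (-5, 6), so the interior equations h_(i-1)·m_(i-1) + 2(h_(i-1)+h_i)·m_i + h_i·m_(i+1) = 6(Δ_i − Δ_(i-1)) read
  1·m_0 + 4·m_1 + 1·m_2 = 6(Δ_1 - Δ_0) = 66
Clamped end conditions give two more equations: 2h_0·m_0 + h_0·m_1 = 6(Δ_0 - S'(0)) = -6 and h_1·m_1 + 2h_1·m_2 = 6(S'(2) - Δ_1) = -24.
Solving the tridiagonal system: m_0 = -33/2, m_1 = 27, m_2 = -51/2.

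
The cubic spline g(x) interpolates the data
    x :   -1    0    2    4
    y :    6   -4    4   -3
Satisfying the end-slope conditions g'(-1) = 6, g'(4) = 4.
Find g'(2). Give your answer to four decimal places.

1.9565

With m_i denoting the second derivative at x_i, h_i = 1, 2, 2, and Δ_i = (y_(i+1) − y_i)/h_i = -10, 4, -7/2:
  1·m_0 + 6·m_1 + 2·m_2 = 6(Δ_1 - Δ_0) = 84
  2·m_1 + 8·m_2 + 2·m_3 = 6(Δ_2 - Δ_1) = -45
Clamped end conditions give two more equations: 2h_0·m_0 + h_0·m_1 = 6(Δ_0 - g'(-1)) = -96 and h_2·m_2 + 2h_2·m_3 = 6(g'(4) - Δ_2) = 45.
Forward elimination and back-substitution give m_0 = -1457/23, m_1 = 706/23, m_2 = -847/46, m_3 = 941/46.
On [2, 4], g'(x) = b_2 + 2c_2·(x - 2) + 3d_2·(x - 2)² with b_2 = Δ_2 - h_2(2m_2 + m_3)/6 = 45/23, c_2 = m_2/2 = -847/92, d_2 = (m_3 - m_2)/(6h_2) = 149/46. So g'(2) = 45/23.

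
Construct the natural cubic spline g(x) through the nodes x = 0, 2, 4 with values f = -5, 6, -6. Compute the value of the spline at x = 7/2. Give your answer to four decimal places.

-1.6523

Let M_i = g''(x_i). Step sizes h_i = 2, 2; slopes of the chords Δ_i = (y_(i+1) - y_i)/h_i = 11/2, -6.
  2·M_0 + 8·M_1 + 2·M_2 = 6(Δ_1 - Δ_0) = -69
Natural end conditions: M_0 = M_2 = 0.
Solving the tridiagonal system: M_0 = 0, M_1 = -69/8, M_2 = 0.
On [2, 4], g(x) = 6 - 1/4·(x - 2) - 69/16·(x - 2)² + 23/32·(x - 2)³.
With (x - 2) = 3/2: g(7/2) = -423/256.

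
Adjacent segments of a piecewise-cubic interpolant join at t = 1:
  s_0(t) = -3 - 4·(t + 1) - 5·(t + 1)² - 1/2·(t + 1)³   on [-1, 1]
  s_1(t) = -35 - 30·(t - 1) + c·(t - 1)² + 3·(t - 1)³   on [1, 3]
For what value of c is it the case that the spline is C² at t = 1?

-8

s_0''(t) = -10 - 3·(t + 1), so s_0''(1) = -16. On the right, s_1''(1) = 2c, so c = -8.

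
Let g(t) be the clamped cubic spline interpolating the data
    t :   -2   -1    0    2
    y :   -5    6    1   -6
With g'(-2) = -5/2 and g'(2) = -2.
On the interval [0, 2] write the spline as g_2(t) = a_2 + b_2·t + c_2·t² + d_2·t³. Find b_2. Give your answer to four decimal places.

With M_i denoting the second derivative at x_i, h_i = 1, 1, 2, and Δ_i = (y_(i+1) − y_i)/h_i = 11, -5, -7/2:
  1·M_0 + 4·M_1 + 1·M_2 = 6(Δ_1 - Δ_0) = -96
  1·M_1 + 6·M_2 + 2·M_3 = 6(Δ_2 - Δ_1) = 9
Clamped end conditions give two more equations: 2h_0·M_0 + h_0·M_1 = 6(Δ_0 - g'(-2)) = 81 and h_2·M_2 + 2h_2·M_3 = 6(g'(2) - Δ_2) = 9.
Solving: M_0 = 1349/22, M_1 = -458/11, M_2 = 203/22, M_3 = -26/11.
On [0, 2], with g_2(t) = a_2 + b_2·t + c_2·t² + d_2·t³: c_2 = M_2/2 = 203/44, d_2 = (M_3 - M_2)/(6h_2) = -85/88, b_2 = Δ_2 - h_2(2M_2 + M_3)/6 = -195/22.

-8.8636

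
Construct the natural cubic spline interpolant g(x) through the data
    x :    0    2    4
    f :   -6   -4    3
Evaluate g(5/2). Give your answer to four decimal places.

-2.6602

Put σ_i = g'' at the i-th knot. Here h = (2, 2) and Δ = (1, 7/2), so the interior equations h_(i-1)·σ_(i-1) + 2(h_(i-1)+h_i)·σ_i + h_i·σ_(i+1) = 6(Δ_i − Δ_(i-1)) read
  2·σ_0 + 8·σ_1 + 2·σ_2 = 6(Δ_1 - Δ_0) = 15
Natural end conditions: σ_0 = σ_2 = 0.
Hence σ_0 = 0, σ_1 = 15/8, σ_2 = 0.
On [2, 4], g(x) = -4 + 9/4·(x - 2) + 15/16·(x - 2)² - 5/32·(x - 2)³.
With (x - 2) = 1/2: g(5/2) = -681/256.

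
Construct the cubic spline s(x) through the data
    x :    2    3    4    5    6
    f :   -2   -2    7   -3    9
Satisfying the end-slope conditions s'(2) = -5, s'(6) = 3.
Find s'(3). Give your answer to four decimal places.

8.8393

Let m_i = s''(x_i). Step sizes h_i = 1, 1, 1, 1; slopes of the chords Δ_i = (y_(i+1) - y_i)/h_i = 0, 9, -10, 12.
  1·m_0 + 4·m_1 + 1·m_2 = 6(Δ_1 - Δ_0) = 54
  1·m_1 + 4·m_2 + 1·m_3 = 6(Δ_2 - Δ_1) = -114
  1·m_2 + 4·m_3 + 1·m_4 = 6(Δ_3 - Δ_2) = 132
Clamped end conditions give two more equations: 2h_0·m_0 + h_0·m_1 = 6(Δ_0 - s'(2)) = 30 and h_3·m_3 + 2h_3·m_4 = 6(s'(6) - Δ_3) = -54.
Solving: m_0 = 65/28, m_1 = 355/14, m_2 = -199/4, m_3 = 835/14, m_4 = -1591/28.
On [3, 4], s'(x) = b_1 + 2c_1·(x - 3) + 3d_1·(x - 3)² with b_1 = Δ_1 - h_1(2m_1 + m_2)/6 = 495/56, c_1 = m_1/2 = 355/28, d_1 = (m_2 - m_1)/(6h_1) = -701/56. So s'(3) = 495/56.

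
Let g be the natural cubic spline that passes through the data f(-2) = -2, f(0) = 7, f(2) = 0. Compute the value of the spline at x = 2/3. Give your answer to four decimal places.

Put M_i = g'' at the i-th knot. Here h = (2, 2) and Δ = (9/2, -7/2), so the interior equations h_(i-1)·M_(i-1) + 2(h_(i-1)+h_i)·M_i + h_i·M_(i+1) = 6(Δ_i − Δ_(i-1)) read
  2·M_0 + 8·M_1 + 2·M_2 = 6(Δ_1 - Δ_0) = -48
Natural end conditions: M_0 = M_2 = 0.
Solving: M_0 = 0, M_1 = -6, M_2 = 0.
On [0, 2], g(x) = 7 + 1/2·x - 3·x² + 1/2·x³.
With x = 2/3: g(2/3) = 166/27.

6.1481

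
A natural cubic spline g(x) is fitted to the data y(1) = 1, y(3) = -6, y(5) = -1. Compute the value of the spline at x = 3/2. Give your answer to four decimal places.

Let M_i = g''(x_i). Step sizes h_i = 2, 2; slopes of the chords Δ_i = (y_(i+1) - y_i)/h_i = -7/2, 5/2.
  2·M_0 + 8·M_1 + 2·M_2 = 6(Δ_1 - Δ_0) = 36
Natural end conditions: M_0 = M_2 = 0.
Hence M_0 = 0, M_1 = 9/2, M_2 = 0.
On [1, 3], g(x) = 1 - 5·(x - 1) + 0·(x - 1)² + 3/8·(x - 1)³.
With (x - 1) = 1/2: g(3/2) = -93/64.

-1.4531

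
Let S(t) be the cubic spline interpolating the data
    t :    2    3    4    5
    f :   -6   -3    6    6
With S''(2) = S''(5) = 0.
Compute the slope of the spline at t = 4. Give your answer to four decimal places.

5.6000

Write M_i for S''(x_i). With h_i = 1, 1, 1 and divided differences Δ_i = 3, 9, 0, the continuity of S' gives the tridiagonal system
  1·M_0 + 4·M_1 + 1·M_2 = 6(Δ_1 - Δ_0) = 36
  1·M_1 + 4·M_2 + 1·M_3 = 6(Δ_2 - Δ_1) = -54
Natural end conditions: M_0 = M_3 = 0.
Solving: M_0 = 0, M_1 = 66/5, M_2 = -84/5, M_3 = 0.
On [4, 5], S'(t) = b_2 + 2c_2·(t - 4) + 3d_2·(t - 4)² with b_2 = Δ_2 - h_2(2M_2 + M_3)/6 = 28/5, c_2 = M_2/2 = -42/5, d_2 = (M_3 - M_2)/(6h_2) = 14/5. So S'(4) = 28/5.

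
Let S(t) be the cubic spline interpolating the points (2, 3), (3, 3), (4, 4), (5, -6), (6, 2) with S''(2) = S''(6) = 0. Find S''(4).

-27

Write m_i for S''(x_i). With h_i = 1, 1, 1, 1 and divided differences Δ_i = 0, 1, -10, 8, the continuity of S' gives the tridiagonal system
  1·m_0 + 4·m_1 + 1·m_2 = 6(Δ_1 - Δ_0) = 6
  1·m_1 + 4·m_2 + 1·m_3 = 6(Δ_2 - Δ_1) = -66
  1·m_2 + 4·m_3 + 1·m_4 = 6(Δ_3 - Δ_2) = 108
Natural end conditions: m_0 = m_4 = 0.
Solving: m_0 = 0, m_1 = 33/4, m_2 = -27, m_3 = 135/4, m_4 = 0.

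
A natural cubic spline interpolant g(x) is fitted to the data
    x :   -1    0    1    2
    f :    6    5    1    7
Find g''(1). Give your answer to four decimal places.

With m_i denoting the second derivative at x_i, h_i = 1, 1, 1, and Δ_i = (y_(i+1) − y_i)/h_i = -1, -4, 6:
  1·m_0 + 4·m_1 + 1·m_2 = 6(Δ_1 - Δ_0) = -18
  1·m_1 + 4·m_2 + 1·m_3 = 6(Δ_2 - Δ_1) = 60
Natural end conditions: m_0 = m_3 = 0.
Solving: m_0 = 0, m_1 = -44/5, m_2 = 86/5, m_3 = 0.

17.2000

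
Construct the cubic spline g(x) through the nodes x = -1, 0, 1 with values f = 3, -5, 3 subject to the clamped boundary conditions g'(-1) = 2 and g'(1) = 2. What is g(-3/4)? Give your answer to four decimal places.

Put M_i = g'' at the i-th knot. Here h = (1, 1) and Δ = (-8, 8), so the interior equations h_(i-1)·M_(i-1) + 2(h_(i-1)+h_i)·M_i + h_i·M_(i+1) = 6(Δ_i − Δ_(i-1)) read
  1·M_0 + 4·M_1 + 1·M_2 = 6(Δ_1 - Δ_0) = 96
Clamped end conditions give two more equations: 2h_0·M_0 + h_0·M_1 = 6(Δ_0 - g'(-1)) = -60 and h_1·M_1 + 2h_1·M_2 = 6(g'(1) - Δ_1) = -36.
Solving the tridiagonal system: M_0 = -54, M_1 = 48, M_2 = -42.
On [-1, 0], g(x) = 3 + 2·(x + 1) - 27·(x + 1)² + 17·(x + 1)³.
With (x + 1) = 1/4: g(-3/4) = 133/64.

2.0781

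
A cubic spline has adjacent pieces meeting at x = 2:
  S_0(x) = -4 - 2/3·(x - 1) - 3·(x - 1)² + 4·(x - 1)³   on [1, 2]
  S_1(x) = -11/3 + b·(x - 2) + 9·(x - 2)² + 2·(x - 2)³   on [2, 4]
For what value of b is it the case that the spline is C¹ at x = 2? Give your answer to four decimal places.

5.3333

S_0'(x) = -2/3 - 6·(x - 1) + 12·(x - 1)², so S_0'(2) = 16/3. On the right, S_1'(2) = b, so b = 16/3.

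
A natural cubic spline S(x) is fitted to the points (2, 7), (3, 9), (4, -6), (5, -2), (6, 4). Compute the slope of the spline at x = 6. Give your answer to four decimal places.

4.8750

Let M_i = S''(x_i). Step sizes h_i = 1, 1, 1, 1; slopes of the chords Δ_i = (y_(i+1) - y_i)/h_i = 2, -15, 4, 6.
  1·M_0 + 4·M_1 + 1·M_2 = 6(Δ_1 - Δ_0) = -102
  1·M_1 + 4·M_2 + 1·M_3 = 6(Δ_2 - Δ_1) = 114
  1·M_2 + 4·M_3 + 1·M_4 = 6(Δ_3 - Δ_2) = 12
Natural end conditions: M_0 = M_4 = 0.
Hence M_0 = 0, M_1 = -141/4, M_2 = 39, M_3 = -27/4, M_4 = 0.
On [5, 6], S'(x) = b_3 + 2c_3·(x - 5) + 3d_3·(x - 5)² with b_3 = Δ_3 - h_3(2M_3 + M_4)/6 = 33/4, c_3 = M_3/2 = -27/8, d_3 = (M_4 - M_3)/(6h_3) = 9/8. So S'(6) = 39/8.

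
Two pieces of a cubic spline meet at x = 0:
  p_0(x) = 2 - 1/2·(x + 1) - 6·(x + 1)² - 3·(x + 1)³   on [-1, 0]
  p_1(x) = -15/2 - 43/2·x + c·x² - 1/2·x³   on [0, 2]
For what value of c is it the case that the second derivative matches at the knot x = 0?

-15

p_0''(x) = -12 - 18·(x + 1), so p_0''(0) = -30. On the right, p_1''(0) = 2c, so c = -15.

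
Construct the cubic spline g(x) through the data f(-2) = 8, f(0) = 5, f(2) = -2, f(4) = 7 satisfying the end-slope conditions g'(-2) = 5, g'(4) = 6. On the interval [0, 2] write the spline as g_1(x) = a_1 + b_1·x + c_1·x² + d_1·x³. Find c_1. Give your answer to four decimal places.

With M_i denoting the second derivative at x_i, h_i = 2, 2, 2, and Δ_i = (y_(i+1) − y_i)/h_i = -3/2, -7/2, 9/2:
  2·M_0 + 8·M_1 + 2·M_2 = 6(Δ_1 - Δ_0) = -12
  2·M_1 + 8·M_2 + 2·M_3 = 6(Δ_2 - Δ_1) = 48
Clamped end conditions give two more equations: 2h_0·M_0 + h_0·M_1 = 6(Δ_0 - g'(-2)) = -39 and h_2·M_2 + 2h_2·M_3 = 6(g'(4) - Δ_2) = 9.
Solving the tridiagonal system: M_0 = -281/30, M_1 = -23/30, M_2 = 193/30, M_3 = -29/30.
On [0, 2], with g_1(x) = a_1 + b_1·x + c_1·x² + d_1·x³: c_1 = M_1/2 = -23/60, d_1 = (M_2 - M_1)/(6h_1) = 3/5, b_1 = Δ_1 - h_1(2M_1 + M_2)/6 = -77/15.

-0.3833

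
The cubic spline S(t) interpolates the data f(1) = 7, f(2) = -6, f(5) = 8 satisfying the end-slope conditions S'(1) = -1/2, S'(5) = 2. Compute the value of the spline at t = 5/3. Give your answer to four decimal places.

-0.7500

With M_i denoting the second derivative at x_i, h_i = 1, 3, and Δ_i = (y_(i+1) − y_i)/h_i = -13, 14/3:
  1·M_0 + 8·M_1 + 3·M_2 = 6(Δ_1 - Δ_0) = 106
Clamped end conditions give two more equations: 2h_0·M_0 + h_0·M_1 = 6(Δ_0 - S'(1)) = -75 and h_1·M_1 + 2h_1·M_2 = 6(S'(5) - Δ_1) = -16.
Forward elimination and back-substitution give M_0 = -401/8, M_1 = 101/4, M_2 = -367/24.
On [1, 2], S(t) = 7 - 1/2·(t - 1) - 401/16·(t - 1)² + 201/16·(t - 1)³.
With (t - 1) = 2/3: S(5/3) = -3/4.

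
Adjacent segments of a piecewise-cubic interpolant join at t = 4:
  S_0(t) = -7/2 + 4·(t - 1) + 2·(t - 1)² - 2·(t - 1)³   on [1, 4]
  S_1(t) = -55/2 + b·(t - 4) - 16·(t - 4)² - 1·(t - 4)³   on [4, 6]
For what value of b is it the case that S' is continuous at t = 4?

S_0'(t) = 4 + 4·(t - 1) - 6·(t - 1)², so S_0'(4) = -38. On the right, S_1'(4) = b, so b = -38.

-38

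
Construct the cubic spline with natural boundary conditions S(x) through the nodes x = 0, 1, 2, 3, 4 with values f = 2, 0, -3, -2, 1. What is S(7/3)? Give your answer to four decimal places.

Let M_i = S''(x_i). Step sizes h_i = 1, 1, 1, 1; slopes of the chords Δ_i = (y_(i+1) - y_i)/h_i = -2, -3, 1, 3.
  1·M_0 + 4·M_1 + 1·M_2 = 6(Δ_1 - Δ_0) = -6
  1·M_1 + 4·M_2 + 1·M_3 = 6(Δ_2 - Δ_1) = 24
  1·M_2 + 4·M_3 + 1·M_4 = 6(Δ_3 - Δ_2) = 12
Natural end conditions: M_0 = M_4 = 0.
Forward elimination and back-substitution give M_0 = 0, M_1 = -87/28, M_2 = 45/7, M_3 = 39/28, M_4 = 0.
On [2, 3], S(x) = -3 - 11/8·(x - 2) + 45/14·(x - 2)² - 47/56·(x - 2)³.
With (x - 2) = 1/3: S(7/3) = -592/189.

-3.1323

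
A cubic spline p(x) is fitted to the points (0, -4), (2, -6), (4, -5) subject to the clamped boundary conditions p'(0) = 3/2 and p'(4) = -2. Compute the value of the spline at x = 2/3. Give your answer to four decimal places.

Let m_i = p''(x_i). Step sizes h_i = 2, 2; slopes of the chords Δ_i = (y_(i+1) - y_i)/h_i = -1, 1/2.
  2·m_0 + 8·m_1 + 2·m_2 = 6(Δ_1 - Δ_0) = 9
Clamped end conditions give two more equations: 2h_0·m_0 + h_0·m_1 = 6(Δ_0 - p'(0)) = -15 and h_1·m_1 + 2h_1·m_2 = 6(p'(4) - Δ_1) = -15.
Hence m_0 = -23/4, m_1 = 4, m_2 = -23/4.
On [0, 2], p(x) = -4 + 3/2·x - 23/8·x² + 13/16·x³.
With x = 2/3: p(2/3) = -109/27.

-4.0370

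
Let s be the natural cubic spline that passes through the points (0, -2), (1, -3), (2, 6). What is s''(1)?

15

Put σ_i = s'' at the i-th knot. Here h = (1, 1) and Δ = (-1, 9), so the interior equations h_(i-1)·σ_(i-1) + 2(h_(i-1)+h_i)·σ_i + h_i·σ_(i+1) = 6(Δ_i − Δ_(i-1)) read
  1·σ_0 + 4·σ_1 + 1·σ_2 = 6(Δ_1 - Δ_0) = 60
Natural end conditions: σ_0 = σ_2 = 0.
Solving: σ_0 = 0, σ_1 = 15, σ_2 = 0.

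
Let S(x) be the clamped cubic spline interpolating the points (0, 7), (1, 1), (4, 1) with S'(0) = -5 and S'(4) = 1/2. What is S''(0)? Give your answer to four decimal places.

-6.1250

With σ_i denoting the second derivative at x_i, h_i = 1, 3, and Δ_i = (y_(i+1) − y_i)/h_i = -6, 0:
  1·σ_0 + 8·σ_1 + 3·σ_2 = 6(Δ_1 - Δ_0) = 36
Clamped end conditions give two more equations: 2h_0·σ_0 + h_0·σ_1 = 6(Δ_0 - S'(0)) = -6 and h_1·σ_1 + 2h_1·σ_2 = 6(S'(4) - Δ_1) = 3.
Hence σ_0 = -49/8, σ_1 = 25/4, σ_2 = -21/8.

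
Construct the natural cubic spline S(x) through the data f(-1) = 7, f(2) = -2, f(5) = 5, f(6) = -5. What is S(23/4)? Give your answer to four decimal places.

With m_i denoting the second derivative at x_i, h_i = 3, 3, 1, and Δ_i = (y_(i+1) − y_i)/h_i = -3, 7/3, -10:
  3·m_0 + 12·m_1 + 3·m_2 = 6(Δ_1 - Δ_0) = 32
  3·m_1 + 8·m_2 + 1·m_3 = 6(Δ_2 - Δ_1) = -74
Natural end conditions: m_0 = m_3 = 0.
Solving the tridiagonal system: m_0 = 0, m_1 = 478/87, m_2 = -328/29, m_3 = 0.
On [5, 6], S(x) = 5 - 542/87·(x - 5) - 164/29·(x - 5)² + 164/87·(x - 5)³.
With (x - 5) = 3/4: S(23/4) = -955/464.

-2.0582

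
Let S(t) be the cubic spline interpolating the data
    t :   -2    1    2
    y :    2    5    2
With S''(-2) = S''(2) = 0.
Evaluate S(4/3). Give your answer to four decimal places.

Write M_i for S''(x_i). With h_i = 3, 1 and divided differences Δ_i = 1, -3, the continuity of S' gives the tridiagonal system
  3·M_0 + 8·M_1 + 1·M_2 = 6(Δ_1 - Δ_0) = -24
Natural end conditions: M_0 = M_2 = 0.
Forward elimination and back-substitution give M_0 = 0, M_1 = -3, M_2 = 0.
On [1, 2], S(t) = 5 - 2·(t - 1) - 3/2·(t - 1)² + 1/2·(t - 1)³.
With (t - 1) = 1/3: S(4/3) = 113/27.

4.1852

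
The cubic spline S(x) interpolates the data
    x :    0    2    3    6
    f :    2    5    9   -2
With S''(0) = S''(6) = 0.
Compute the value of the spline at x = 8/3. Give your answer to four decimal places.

Write m_i for S''(x_i). With h_i = 2, 1, 3 and divided differences Δ_i = 3/2, 4, -11/3, the continuity of S' gives the tridiagonal system
  2·m_0 + 6·m_1 + 1·m_2 = 6(Δ_1 - Δ_0) = 15
  1·m_1 + 8·m_2 + 3·m_3 = 6(Δ_2 - Δ_1) = -46
Natural end conditions: m_0 = m_3 = 0.
Solving the tridiagonal system: m_0 = 0, m_1 = 166/47, m_2 = -291/47, m_3 = 0.
On [2, 3], S(x) = 5 + 1087/282·(x - 2) + 83/47·(x - 2)² - 457/282·(x - 2)³.
With (x - 2) = 2/3: S(8/3) = 29978/3807.

7.8744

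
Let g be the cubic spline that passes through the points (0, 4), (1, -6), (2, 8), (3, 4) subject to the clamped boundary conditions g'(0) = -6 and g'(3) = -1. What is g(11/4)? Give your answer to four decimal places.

With M_i denoting the second derivative at x_i, h_i = 1, 1, 1, and Δ_i = (y_(i+1) − y_i)/h_i = -10, 14, -4:
  1·M_0 + 4·M_1 + 1·M_2 = 6(Δ_1 - Δ_0) = 144
  1·M_1 + 4·M_2 + 1·M_3 = 6(Δ_2 - Δ_1) = -108
Clamped end conditions give two more equations: 2h_0·M_0 + h_0·M_1 = 6(Δ_0 - g'(0)) = -24 and h_2·M_2 + 2h_2·M_3 = 6(g'(3) - Δ_2) = 18.
Solving the tridiagonal system: M_0 = -622/15, M_1 = 884/15, M_2 = -754/15, M_3 = 512/15.
On [2, 3], g(x) = 8 + 106/15·(x - 2) - 377/15·(x - 2)² + 211/15·(x - 2)³.
With (x - 2) = 3/4: g(11/4) = 1631/320.

5.0969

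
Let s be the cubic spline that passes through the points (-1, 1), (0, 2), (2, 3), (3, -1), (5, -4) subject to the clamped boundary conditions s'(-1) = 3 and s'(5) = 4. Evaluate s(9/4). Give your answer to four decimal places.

2.2685

Write M_i for s''(x_i). With h_i = 1, 2, 1, 2 and divided differences Δ_i = 1, 1/2, -4, -3/2, the continuity of s' gives the tridiagonal system
  1·M_0 + 6·M_1 + 2·M_2 = 6(Δ_1 - Δ_0) = -3
  2·M_1 + 6·M_2 + 1·M_3 = 6(Δ_2 - Δ_1) = -27
  1·M_2 + 6·M_3 + 2·M_4 = 6(Δ_3 - Δ_2) = 15
Clamped end conditions give two more equations: 2h_0·M_0 + h_0·M_1 = 6(Δ_0 - s'(-1)) = -12 and h_3·M_3 + 2h_3·M_4 = 6(s'(5) - Δ_3) = 33.
Forward elimination and back-substitution give M_0 = -676/93, M_1 = 236/93, M_2 = -1019/186, M_3 = 74/93, M_4 = 2921/372.
On [2, 3], s(x) = 3 - 143/62·(x - 2) - 1019/372·(x - 2)² + 389/372·(x - 2)³.
With (x - 2) = 1/4: s(9/4) = 18003/7936.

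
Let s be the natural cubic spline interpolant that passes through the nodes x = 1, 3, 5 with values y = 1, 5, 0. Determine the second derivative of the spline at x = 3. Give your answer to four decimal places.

-3.3750

Put m_i = s'' at the i-th knot. Here h = (2, 2) and Δ = (2, -5/2), so the interior equations h_(i-1)·m_(i-1) + 2(h_(i-1)+h_i)·m_i + h_i·m_(i+1) = 6(Δ_i − Δ_(i-1)) read
  2·m_0 + 8·m_1 + 2·m_2 = 6(Δ_1 - Δ_0) = -27
Natural end conditions: m_0 = m_2 = 0.
Hence m_0 = 0, m_1 = -27/8, m_2 = 0.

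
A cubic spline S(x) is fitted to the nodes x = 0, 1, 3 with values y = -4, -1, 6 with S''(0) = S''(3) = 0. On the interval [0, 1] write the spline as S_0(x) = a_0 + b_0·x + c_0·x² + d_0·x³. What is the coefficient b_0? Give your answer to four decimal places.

Write σ_i for S''(x_i). With h_i = 1, 2 and divided differences Δ_i = 3, 7/2, the continuity of S' gives the tridiagonal system
  1·σ_0 + 6·σ_1 + 2·σ_2 = 6(Δ_1 - Δ_0) = 3
Natural end conditions: σ_0 = σ_2 = 0.
Solving the tridiagonal system: σ_0 = 0, σ_1 = 1/2, σ_2 = 0.
On [0, 1], with S_0(x) = a_0 + b_0·x + c_0·x² + d_0·x³: c_0 = σ_0/2 = 0, d_0 = (σ_1 - σ_0)/(6h_0) = 1/12, b_0 = Δ_0 - h_0(2σ_0 + σ_1)/6 = 35/12.

2.9167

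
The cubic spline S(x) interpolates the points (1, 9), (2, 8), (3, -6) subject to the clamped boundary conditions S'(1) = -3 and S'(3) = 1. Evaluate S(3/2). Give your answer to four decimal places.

9.4688

Let m_i = S''(x_i). Step sizes h_i = 1, 1; slopes of the chords Δ_i = (y_(i+1) - y_i)/h_i = -1, -14.
  1·m_0 + 4·m_1 + 1·m_2 = 6(Δ_1 - Δ_0) = -78
Clamped end conditions give two more equations: 2h_0·m_0 + h_0·m_1 = 6(Δ_0 - S'(1)) = 12 and h_1·m_1 + 2h_1·m_2 = 6(S'(3) - Δ_1) = 90.
Solving the tridiagonal system: m_0 = 55/2, m_1 = -43, m_2 = 133/2.
On [1, 2], S(x) = 9 - 3·(x - 1) + 55/4·(x - 1)² - 47/4·(x - 1)³.
With (x - 1) = 1/2: S(3/2) = 303/32.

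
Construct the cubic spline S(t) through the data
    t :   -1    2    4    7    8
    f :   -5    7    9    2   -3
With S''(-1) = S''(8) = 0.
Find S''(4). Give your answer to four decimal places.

-1.2271

Let σ_i = S''(x_i). Step sizes h_i = 3, 2, 3, 1; slopes of the chords Δ_i = (y_(i+1) - y_i)/h_i = 4, 1, -7/3, -5.
  3·σ_0 + 10·σ_1 + 2·σ_2 = 6(Δ_1 - Δ_0) = -18
  2·σ_1 + 10·σ_2 + 3·σ_3 = 6(Δ_2 - Δ_1) = -20
  3·σ_2 + 8·σ_3 + 1·σ_4 = 6(Δ_3 - Δ_2) = -16
Natural end conditions: σ_0 = σ_4 = 0.
Solving the tridiagonal system: σ_0 = 0, σ_1 = -527/339, σ_2 = -416/339, σ_3 = -174/113, σ_4 = 0.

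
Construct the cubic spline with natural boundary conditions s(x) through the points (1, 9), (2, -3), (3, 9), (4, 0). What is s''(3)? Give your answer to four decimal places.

Put M_i = s'' at the i-th knot. Here h = (1, 1, 1) and Δ = (-12, 12, -9), so the interior equations h_(i-1)·M_(i-1) + 2(h_(i-1)+h_i)·M_i + h_i·M_(i+1) = 6(Δ_i − Δ_(i-1)) read
  1·M_0 + 4·M_1 + 1·M_2 = 6(Δ_1 - Δ_0) = 144
  1·M_1 + 4·M_2 + 1·M_3 = 6(Δ_2 - Δ_1) = -126
Natural end conditions: M_0 = M_3 = 0.
Hence M_0 = 0, M_1 = 234/5, M_2 = -216/5, M_3 = 0.

-43.2000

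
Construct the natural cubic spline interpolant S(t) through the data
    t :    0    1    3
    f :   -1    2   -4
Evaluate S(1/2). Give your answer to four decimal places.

0.8750

Put σ_i = S'' at the i-th knot. Here h = (1, 2) and Δ = (3, -3), so the interior equations h_(i-1)·σ_(i-1) + 2(h_(i-1)+h_i)·σ_i + h_i·σ_(i+1) = 6(Δ_i − Δ_(i-1)) read
  1·σ_0 + 6·σ_1 + 2·σ_2 = 6(Δ_1 - Δ_0) = -36
Natural end conditions: σ_0 = σ_2 = 0.
Solving: σ_0 = 0, σ_1 = -6, σ_2 = 0.
On [0, 1], S(t) = -1 + 4·t + 0·t² - 1·t³.
With t = 1/2: S(1/2) = 7/8.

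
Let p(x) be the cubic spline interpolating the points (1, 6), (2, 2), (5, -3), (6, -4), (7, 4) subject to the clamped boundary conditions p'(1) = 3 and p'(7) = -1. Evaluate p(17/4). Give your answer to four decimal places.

Write M_i for p''(x_i). With h_i = 1, 3, 1, 1 and divided differences Δ_i = -4, -5/3, -1, 8, the continuity of p' gives the tridiagonal system
  1·M_0 + 8·M_1 + 3·M_2 = 6(Δ_1 - Δ_0) = 14
  3·M_1 + 8·M_2 + 1·M_3 = 6(Δ_2 - Δ_1) = 4
  1·M_2 + 4·M_3 + 1·M_4 = 6(Δ_3 - Δ_2) = 54
Clamped end conditions give two more equations: 2h_0·M_0 + h_0·M_1 = 6(Δ_0 - p'(1)) = -42 and h_3·M_3 + 2h_3·M_4 = 6(p'(7) - Δ_3) = -54.
Solving: M_0 = -1388/57, M_1 = 382/57, M_2 = -290/57, M_3 = 1402/57, M_4 = -2240/57.
On [2, 5], p(x) = 2 - 332/57·(x - 2) + 191/57·(x - 2)² - 112/171·(x - 2)³.
With (x - 2) = 9/4: p(17/4) = -487/304.

-1.6020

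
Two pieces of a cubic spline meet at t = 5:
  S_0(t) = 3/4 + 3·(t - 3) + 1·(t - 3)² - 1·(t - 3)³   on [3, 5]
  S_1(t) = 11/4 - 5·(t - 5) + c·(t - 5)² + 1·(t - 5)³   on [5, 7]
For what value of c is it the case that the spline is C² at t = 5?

S_0''(t) = 2 - 6·(t - 3), so S_0''(5) = -10. On the right, S_1''(5) = 2c, so c = -5.

-5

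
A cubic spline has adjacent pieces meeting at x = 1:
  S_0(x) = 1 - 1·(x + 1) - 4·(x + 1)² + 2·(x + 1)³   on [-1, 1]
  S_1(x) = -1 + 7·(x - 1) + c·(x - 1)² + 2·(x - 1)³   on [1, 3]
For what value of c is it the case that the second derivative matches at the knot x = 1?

S_0''(x) = -8 + 12·(x + 1), so S_0''(1) = 16. On the right, S_1''(1) = 2c, so c = 8.

8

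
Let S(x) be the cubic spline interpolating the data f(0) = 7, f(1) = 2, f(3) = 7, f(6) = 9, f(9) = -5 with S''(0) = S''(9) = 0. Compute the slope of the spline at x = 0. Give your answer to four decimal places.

-6.3665

Write M_i for S''(x_i). With h_i = 1, 2, 3, 3 and divided differences Δ_i = -5, 5/2, 2/3, -14/3, the continuity of S' gives the tridiagonal system
  1·M_0 + 6·M_1 + 2·M_2 = 6(Δ_1 - Δ_0) = 45
  2·M_1 + 10·M_2 + 3·M_3 = 6(Δ_2 - Δ_1) = -11
  3·M_2 + 12·M_3 + 3·M_4 = 6(Δ_3 - Δ_2) = -32
Natural end conditions: M_0 = M_4 = 0.
Solving the tridiagonal system: M_0 = 0, M_1 = 1689/206, M_2 = -216/103, M_3 = -662/309, M_4 = 0.
On [0, 1], S'(x) = b_0 + 2c_0·x + 3d_0·x² with b_0 = Δ_0 - h_0(2M_0 + M_1)/6 = -2623/412, c_0 = M_0/2 = 0, d_0 = (M_1 - M_0)/(6h_0) = 563/412. So S'(0) = -2623/412.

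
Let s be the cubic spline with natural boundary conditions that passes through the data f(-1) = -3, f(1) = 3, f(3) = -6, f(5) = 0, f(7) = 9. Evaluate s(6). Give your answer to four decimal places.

Write σ_i for s''(x_i). With h_i = 2, 2, 2, 2 and divided differences Δ_i = 3, -9/2, 3, 9/2, the continuity of s' gives the tridiagonal system
  2·σ_0 + 8·σ_1 + 2·σ_2 = 6(Δ_1 - Δ_0) = -45
  2·σ_1 + 8·σ_2 + 2·σ_3 = 6(Δ_2 - Δ_1) = 45
  2·σ_2 + 8·σ_3 + 2·σ_4 = 6(Δ_3 - Δ_2) = 9
Natural end conditions: σ_0 = σ_4 = 0.
Forward elimination and back-substitution give σ_0 = 0, σ_1 = -423/56, σ_2 = 54/7, σ_3 = -45/56, σ_4 = 0.
On [5, 7], s(t) = 0 + 141/28·(t - 5) - 45/112·(t - 5)² + 15/224·(t - 5)³.
With (t - 5) = 1: s(6) = 1053/224.

4.7009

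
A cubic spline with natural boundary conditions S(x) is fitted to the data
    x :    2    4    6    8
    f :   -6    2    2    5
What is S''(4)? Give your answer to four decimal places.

-3.5000

Put σ_i = S'' at the i-th knot. Here h = (2, 2, 2) and Δ = (4, 0, 3/2), so the interior equations h_(i-1)·σ_(i-1) + 2(h_(i-1)+h_i)·σ_i + h_i·σ_(i+1) = 6(Δ_i − Δ_(i-1)) read
  2·σ_0 + 8·σ_1 + 2·σ_2 = 6(Δ_1 - Δ_0) = -24
  2·σ_1 + 8·σ_2 + 2·σ_3 = 6(Δ_2 - Δ_1) = 9
Natural end conditions: σ_0 = σ_3 = 0.
Hence σ_0 = 0, σ_1 = -7/2, σ_2 = 2, σ_3 = 0.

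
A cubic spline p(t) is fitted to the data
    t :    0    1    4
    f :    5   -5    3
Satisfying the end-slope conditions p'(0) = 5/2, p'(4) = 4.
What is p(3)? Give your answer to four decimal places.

Write M_i for p''(x_i). With h_i = 1, 3 and divided differences Δ_i = -10, 8/3, the continuity of p' gives the tridiagonal system
  1·M_0 + 8·M_1 + 3·M_2 = 6(Δ_1 - Δ_0) = 76
Clamped end conditions give two more equations: 2h_0·M_0 + h_0·M_1 = 6(Δ_0 - p'(0)) = -75 and h_1·M_1 + 2h_1·M_2 = 6(p'(4) - Δ_1) = 8.
Solving the tridiagonal system: M_0 = -373/8, M_1 = 73/4, M_2 = -187/24.
On [1, 4], p(t) = -5 - 187/16·(t - 1) + 73/8·(t - 1)² - 625/432·(t - 1)³.
With (t - 1) = 2: p(3) = -745/216.

-3.4491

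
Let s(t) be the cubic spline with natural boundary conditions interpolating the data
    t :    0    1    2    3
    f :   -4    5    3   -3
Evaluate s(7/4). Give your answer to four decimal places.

With M_i denoting the second derivative at x_i, h_i = 1, 1, 1, and Δ_i = (y_(i+1) − y_i)/h_i = 9, -2, -6:
  1·M_0 + 4·M_1 + 1·M_2 = 6(Δ_1 - Δ_0) = -66
  1·M_1 + 4·M_2 + 1·M_3 = 6(Δ_2 - Δ_1) = -24
Natural end conditions: M_0 = M_3 = 0.
Solving: M_0 = 0, M_1 = -16, M_2 = -2, M_3 = 0.
On [1, 2], s(t) = 5 + 11/3·(t - 1) - 8·(t - 1)² + 7/3·(t - 1)³.
With (t - 1) = 3/4: s(7/4) = 271/64.

4.2344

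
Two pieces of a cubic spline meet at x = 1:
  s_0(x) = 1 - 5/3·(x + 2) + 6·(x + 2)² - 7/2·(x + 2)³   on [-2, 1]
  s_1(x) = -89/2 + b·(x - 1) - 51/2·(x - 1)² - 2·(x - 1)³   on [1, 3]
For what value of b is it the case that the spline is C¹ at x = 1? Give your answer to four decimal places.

s_0'(x) = -5/3 + 12·(x + 2) - 21/2·(x + 2)², so s_0'(1) = -361/6. On the right, s_1'(1) = b, so b = -361/6.

-60.1667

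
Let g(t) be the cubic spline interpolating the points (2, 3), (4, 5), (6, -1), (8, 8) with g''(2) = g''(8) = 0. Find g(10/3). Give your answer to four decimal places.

Write M_i for g''(x_i). With h_i = 2, 2, 2 and divided differences Δ_i = 1, -3, 9/2, the continuity of g' gives the tridiagonal system
  2·M_0 + 8·M_1 + 2·M_2 = 6(Δ_1 - Δ_0) = -24
  2·M_1 + 8·M_2 + 2·M_3 = 6(Δ_2 - Δ_1) = 45
Natural end conditions: M_0 = M_3 = 0.
Solving: M_0 = 0, M_1 = -47/10, M_2 = 34/5, M_3 = 0.
On [2, 4], g(t) = 3 + 77/30·(t - 2) + 0·(t - 2)² - 47/120·(t - 2)³.
With (t - 2) = 4/3: g(10/3) = 445/81.

5.4938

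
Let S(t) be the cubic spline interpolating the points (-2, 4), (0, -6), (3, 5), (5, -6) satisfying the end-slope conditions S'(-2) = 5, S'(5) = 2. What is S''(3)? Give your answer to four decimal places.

-13.1042

Put σ_i = S'' at the i-th knot. Here h = (2, 3, 2) and Δ = (-5, 11/3, -11/2), so the interior equations h_(i-1)·σ_(i-1) + 2(h_(i-1)+h_i)·σ_i + h_i·σ_(i+1) = 6(Δ_i − Δ_(i-1)) read
  2·σ_0 + 10·σ_1 + 3·σ_2 = 6(Δ_1 - Δ_0) = 52
  3·σ_1 + 10·σ_2 + 2·σ_3 = 6(Δ_2 - Δ_1) = -55
Clamped end conditions give two more equations: 2h_0·σ_0 + h_0·σ_1 = 6(Δ_0 - S'(-2)) = -60 and h_2·σ_2 + 2h_2·σ_3 = 6(S'(5) - Δ_2) = 45.
Solving the tridiagonal system: σ_0 = -2087/96, σ_1 = 647/48, σ_2 = -629/48, σ_3 = 1709/96.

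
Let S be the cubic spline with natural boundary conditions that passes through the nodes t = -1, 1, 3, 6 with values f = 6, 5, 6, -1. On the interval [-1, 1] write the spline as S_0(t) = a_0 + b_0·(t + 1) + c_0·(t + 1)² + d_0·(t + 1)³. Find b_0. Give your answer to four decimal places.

Write M_i for S''(x_i). With h_i = 2, 2, 3 and divided differences Δ_i = -1/2, 1/2, -7/3, the continuity of S' gives the tridiagonal system
  2·M_0 + 8·M_1 + 2·M_2 = 6(Δ_1 - Δ_0) = 6
  2·M_1 + 10·M_2 + 3·M_3 = 6(Δ_2 - Δ_1) = -17
Natural end conditions: M_0 = M_3 = 0.
Hence M_0 = 0, M_1 = 47/38, M_2 = -37/19, M_3 = 0.
On [-1, 1], with S_0(t) = a_0 + b_0·(t + 1) + c_0·(t + 1)² + d_0·(t + 1)³: c_0 = M_0/2 = 0, d_0 = (M_1 - M_0)/(6h_0) = 47/456, b_0 = Δ_0 - h_0(2M_0 + M_1)/6 = -52/57.

-0.9123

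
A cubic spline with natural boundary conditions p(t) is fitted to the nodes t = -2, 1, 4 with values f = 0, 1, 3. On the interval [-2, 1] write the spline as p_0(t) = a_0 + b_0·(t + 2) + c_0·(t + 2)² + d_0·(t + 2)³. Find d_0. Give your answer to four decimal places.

0.0093

With M_i denoting the second derivative at x_i, h_i = 3, 3, and Δ_i = (y_(i+1) − y_i)/h_i = 1/3, 2/3:
  3·M_0 + 12·M_1 + 3·M_2 = 6(Δ_1 - Δ_0) = 2
Natural end conditions: M_0 = M_2 = 0.
Solving: M_0 = 0, M_1 = 1/6, M_2 = 0.
On [-2, 1], with p_0(t) = a_0 + b_0·(t + 2) + c_0·(t + 2)² + d_0·(t + 2)³: c_0 = M_0/2 = 0, d_0 = (M_1 - M_0)/(6h_0) = 1/108, b_0 = Δ_0 - h_0(2M_0 + M_1)/6 = 1/4.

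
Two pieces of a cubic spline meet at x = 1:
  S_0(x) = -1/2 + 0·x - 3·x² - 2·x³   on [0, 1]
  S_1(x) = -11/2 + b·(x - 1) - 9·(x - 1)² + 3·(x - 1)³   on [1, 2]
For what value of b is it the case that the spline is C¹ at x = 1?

S_0'(x) = 0 - 6·x - 6·x², so S_0'(1) = -12. On the right, S_1'(1) = b, so b = -12.

-12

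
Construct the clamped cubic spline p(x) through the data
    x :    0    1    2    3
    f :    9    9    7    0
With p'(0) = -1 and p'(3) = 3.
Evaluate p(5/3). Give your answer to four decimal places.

8.7037

With M_i denoting the second derivative at x_i, h_i = 1, 1, 1, and Δ_i = (y_(i+1) − y_i)/h_i = 0, -2, -7:
  1·M_0 + 4·M_1 + 1·M_2 = 6(Δ_1 - Δ_0) = -12
  1·M_1 + 4·M_2 + 1·M_3 = 6(Δ_2 - Δ_1) = -30
Clamped end conditions give two more equations: 2h_0·M_0 + h_0·M_1 = 6(Δ_0 - p'(0)) = 6 and h_2·M_2 + 2h_2·M_3 = 6(p'(3) - Δ_2) = 60.
Solving the tridiagonal system: M_0 = 8/3, M_1 = 2/3, M_2 = -52/3, M_3 = 116/3.
On [1, 2], p(x) = 9 + 2/3·(x - 1) + 1/3·(x - 1)² - 3·(x - 1)³.
With (x - 1) = 2/3: p(5/3) = 235/27.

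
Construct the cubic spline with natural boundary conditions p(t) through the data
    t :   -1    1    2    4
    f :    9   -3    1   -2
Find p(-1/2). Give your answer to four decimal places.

4.2455

Let σ_i = p''(x_i). Step sizes h_i = 2, 1, 2; slopes of the chords Δ_i = (y_(i+1) - y_i)/h_i = -6, 4, -3/2.
  2·σ_0 + 6·σ_1 + 1·σ_2 = 6(Δ_1 - Δ_0) = 60
  1·σ_1 + 6·σ_2 + 2·σ_3 = 6(Δ_2 - Δ_1) = -33
Natural end conditions: σ_0 = σ_3 = 0.
Forward elimination and back-substitution give σ_0 = 0, σ_1 = 393/35, σ_2 = -258/35, σ_3 = 0.
On [-1, 1], p(t) = 9 - 341/35·(t + 1) + 0·(t + 1)² + 131/140·(t + 1)³.
With (t + 1) = 1/2: p(-1/2) = 951/224.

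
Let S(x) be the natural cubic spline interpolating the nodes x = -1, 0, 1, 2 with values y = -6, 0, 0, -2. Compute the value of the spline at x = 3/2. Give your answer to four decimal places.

Write M_i for S''(x_i). With h_i = 1, 1, 1 and divided differences Δ_i = 6, 0, -2, the continuity of S' gives the tridiagonal system
  1·M_0 + 4·M_1 + 1·M_2 = 6(Δ_1 - Δ_0) = -36
  1·M_1 + 4·M_2 + 1·M_3 = 6(Δ_2 - Δ_1) = -12
Natural end conditions: M_0 = M_3 = 0.
Forward elimination and back-substitution give M_0 = 0, M_1 = -44/5, M_2 = -4/5, M_3 = 0.
On [1, 2], S(x) = 0 - 26/15·(x - 1) - 2/5·(x - 1)² + 2/15·(x - 1)³.
With (x - 1) = 1/2: S(3/2) = -19/20.

-0.9500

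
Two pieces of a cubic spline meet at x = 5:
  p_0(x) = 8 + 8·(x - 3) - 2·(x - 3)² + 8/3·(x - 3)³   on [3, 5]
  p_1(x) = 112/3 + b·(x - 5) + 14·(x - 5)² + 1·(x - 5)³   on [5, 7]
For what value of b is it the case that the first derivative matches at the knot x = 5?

32

p_0'(x) = 8 - 4·(x - 3) + 8·(x - 3)², so p_0'(5) = 32. On the right, p_1'(5) = b, so b = 32.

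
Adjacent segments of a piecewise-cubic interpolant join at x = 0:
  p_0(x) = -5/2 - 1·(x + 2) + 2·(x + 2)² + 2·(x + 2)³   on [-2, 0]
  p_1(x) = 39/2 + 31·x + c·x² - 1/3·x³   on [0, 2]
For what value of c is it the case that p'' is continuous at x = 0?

14

p_0''(x) = 4 + 12·(x + 2), so p_0''(0) = 28. On the right, p_1''(0) = 2c, so c = 14.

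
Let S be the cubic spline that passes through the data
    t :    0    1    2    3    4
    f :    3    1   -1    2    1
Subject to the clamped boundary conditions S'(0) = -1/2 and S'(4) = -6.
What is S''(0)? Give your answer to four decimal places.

Let M_i = S''(x_i). Step sizes h_i = 1, 1, 1, 1; slopes of the chords Δ_i = (y_(i+1) - y_i)/h_i = -2, -2, 3, -1.
  1·M_0 + 4·M_1 + 1·M_2 = 6(Δ_1 - Δ_0) = 0
  1·M_1 + 4·M_2 + 1·M_3 = 6(Δ_2 - Δ_1) = 30
  1·M_2 + 4·M_3 + 1·M_4 = 6(Δ_3 - Δ_2) = -24
Clamped end conditions give two more equations: 2h_0·M_0 + h_0·M_1 = 6(Δ_0 - S'(0)) = -9 and h_3·M_3 + 2h_3·M_4 = 6(S'(4) - Δ_3) = -30.
Solving the tridiagonal system: M_0 = -215/56, M_1 = -37/28, M_2 = 73/8, M_3 = -145/28, M_4 = -695/56.

-3.8393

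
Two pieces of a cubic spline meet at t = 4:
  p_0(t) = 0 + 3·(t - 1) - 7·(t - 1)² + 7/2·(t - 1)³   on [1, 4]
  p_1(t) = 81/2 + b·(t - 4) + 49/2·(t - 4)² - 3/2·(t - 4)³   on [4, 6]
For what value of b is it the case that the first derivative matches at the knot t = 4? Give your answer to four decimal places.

55.5000

p_0'(t) = 3 - 14·(t - 1) + 21/2·(t - 1)², so p_0'(4) = 111/2. On the right, p_1'(4) = b, so b = 111/2.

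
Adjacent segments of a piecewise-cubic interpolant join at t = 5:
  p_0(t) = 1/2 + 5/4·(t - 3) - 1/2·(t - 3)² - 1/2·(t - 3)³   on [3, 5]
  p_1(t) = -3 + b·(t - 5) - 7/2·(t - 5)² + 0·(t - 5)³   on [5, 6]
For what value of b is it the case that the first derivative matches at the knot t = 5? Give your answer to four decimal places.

p_0'(t) = 5/4 - 1·(t - 3) - 3/2·(t - 3)², so p_0'(5) = -27/4. On the right, p_1'(5) = b, so b = -27/4.

-6.7500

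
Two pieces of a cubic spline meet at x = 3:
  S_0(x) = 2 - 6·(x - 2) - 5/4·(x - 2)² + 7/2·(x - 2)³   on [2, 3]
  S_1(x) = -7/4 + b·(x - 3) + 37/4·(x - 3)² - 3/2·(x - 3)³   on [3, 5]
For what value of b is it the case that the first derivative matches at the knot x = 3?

S_0'(x) = -6 - 5/2·(x - 2) + 21/2·(x - 2)², so S_0'(3) = 2. On the right, S_1'(3) = b, so b = 2.

2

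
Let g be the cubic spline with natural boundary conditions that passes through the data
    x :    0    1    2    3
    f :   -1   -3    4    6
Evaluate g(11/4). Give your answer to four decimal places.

With σ_i denoting the second derivative at x_i, h_i = 1, 1, 1, and Δ_i = (y_(i+1) − y_i)/h_i = -2, 7, 2:
  1·σ_0 + 4·σ_1 + 1·σ_2 = 6(Δ_1 - Δ_0) = 54
  1·σ_1 + 4·σ_2 + 1·σ_3 = 6(Δ_2 - Δ_1) = -30
Natural end conditions: σ_0 = σ_3 = 0.
Solving: σ_0 = 0, σ_1 = 82/5, σ_2 = -58/5, σ_3 = 0.
On [2, 3], g(x) = 4 + 88/15·(x - 2) - 29/5·(x - 2)² + 29/15·(x - 2)³.
With (x - 2) = 3/4: g(11/4) = 381/64.

5.9531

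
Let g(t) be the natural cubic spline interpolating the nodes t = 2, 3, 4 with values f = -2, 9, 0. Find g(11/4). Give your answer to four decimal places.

Put M_i = g'' at the i-th knot. Here h = (1, 1) and Δ = (11, -9), so the interior equations h_(i-1)·M_(i-1) + 2(h_(i-1)+h_i)·M_i + h_i·M_(i+1) = 6(Δ_i − Δ_(i-1)) read
  1·M_0 + 4·M_1 + 1·M_2 = 6(Δ_1 - Δ_0) = -120
Natural end conditions: M_0 = M_2 = 0.
Solving: M_0 = 0, M_1 = -30, M_2 = 0.
On [2, 3], g(t) = -2 + 16·(t - 2) + 0·(t - 2)² - 5·(t - 2)³.
With (t - 2) = 3/4: g(11/4) = 505/64.

7.8906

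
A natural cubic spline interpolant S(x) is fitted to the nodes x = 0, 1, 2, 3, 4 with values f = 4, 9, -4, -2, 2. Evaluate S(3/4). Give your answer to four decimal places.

9.6719

Put M_i = S'' at the i-th knot. Here h = (1, 1, 1, 1) and Δ = (5, -13, 2, 4), so the interior equations h_(i-1)·M_(i-1) + 2(h_(i-1)+h_i)·M_i + h_i·M_(i+1) = 6(Δ_i − Δ_(i-1)) read
  1·M_0 + 4·M_1 + 1·M_2 = 6(Δ_1 - Δ_0) = -108
  1·M_1 + 4·M_2 + 1·M_3 = 6(Δ_2 - Δ_1) = 90
  1·M_2 + 4·M_3 + 1·M_4 = 6(Δ_3 - Δ_2) = 12
Natural end conditions: M_0 = M_4 = 0.
Solving: M_0 = 0, M_1 = -246/7, M_2 = 228/7, M_3 = -36/7, M_4 = 0.
On [0, 1], S(x) = 4 + 76/7·x + 0·x² - 41/7·x³.
With x = 3/4: S(3/4) = 619/64.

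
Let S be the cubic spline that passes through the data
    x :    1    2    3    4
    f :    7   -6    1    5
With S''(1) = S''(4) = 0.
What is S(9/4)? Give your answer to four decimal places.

-5.5656

Write m_i for S''(x_i). With h_i = 1, 1, 1 and divided differences Δ_i = -13, 7, 4, the continuity of S' gives the tridiagonal system
  1·m_0 + 4·m_1 + 1·m_2 = 6(Δ_1 - Δ_0) = 120
  1·m_1 + 4·m_2 + 1·m_3 = 6(Δ_2 - Δ_1) = -18
Natural end conditions: m_0 = m_3 = 0.
Solving the tridiagonal system: m_0 = 0, m_1 = 166/5, m_2 = -64/5, m_3 = 0.
On [2, 3], S(x) = -6 - 29/15·(x - 2) + 83/5·(x - 2)² - 23/3·(x - 2)³.
With (x - 2) = 1/4: S(9/4) = -1781/320.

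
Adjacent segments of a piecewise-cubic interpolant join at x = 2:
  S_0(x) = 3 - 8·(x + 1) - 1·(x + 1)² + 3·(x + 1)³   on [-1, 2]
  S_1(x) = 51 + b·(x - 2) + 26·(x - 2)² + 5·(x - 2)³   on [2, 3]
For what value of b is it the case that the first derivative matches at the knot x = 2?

67

S_0'(x) = -8 - 2·(x + 1) + 9·(x + 1)², so S_0'(2) = 67. On the right, S_1'(2) = b, so b = 67.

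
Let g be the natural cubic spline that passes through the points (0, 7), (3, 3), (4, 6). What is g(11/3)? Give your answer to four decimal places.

Write m_i for g''(x_i). With h_i = 3, 1 and divided differences Δ_i = -4/3, 3, the continuity of g' gives the tridiagonal system
  3·m_0 + 8·m_1 + 1·m_2 = 6(Δ_1 - Δ_0) = 26
Natural end conditions: m_0 = m_2 = 0.
Hence m_0 = 0, m_1 = 13/4, m_2 = 0.
On [3, 4], g(x) = 3 + 23/12·(x - 3) + 13/8·(x - 3)² - 13/24·(x - 3)³.
With (x - 3) = 2/3: g(11/3) = 392/81.

4.8395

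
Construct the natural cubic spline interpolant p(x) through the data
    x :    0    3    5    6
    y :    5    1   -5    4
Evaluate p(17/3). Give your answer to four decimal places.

0.3474

Write M_i for p''(x_i). With h_i = 3, 2, 1 and divided differences Δ_i = -4/3, -3, 9, the continuity of p' gives the tridiagonal system
  3·M_0 + 10·M_1 + 2·M_2 = 6(Δ_1 - Δ_0) = -10
  2·M_1 + 6·M_2 + 1·M_3 = 6(Δ_2 - Δ_1) = 72
Natural end conditions: M_0 = M_3 = 0.
Solving: M_0 = 0, M_1 = -51/14, M_2 = 185/14, M_3 = 0.
On [5, 6], p(x) = -5 + 193/42·(x - 5) + 185/28·(x - 5)² - 185/84·(x - 5)³.
With (x - 5) = 2/3: p(17/3) = 197/567.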